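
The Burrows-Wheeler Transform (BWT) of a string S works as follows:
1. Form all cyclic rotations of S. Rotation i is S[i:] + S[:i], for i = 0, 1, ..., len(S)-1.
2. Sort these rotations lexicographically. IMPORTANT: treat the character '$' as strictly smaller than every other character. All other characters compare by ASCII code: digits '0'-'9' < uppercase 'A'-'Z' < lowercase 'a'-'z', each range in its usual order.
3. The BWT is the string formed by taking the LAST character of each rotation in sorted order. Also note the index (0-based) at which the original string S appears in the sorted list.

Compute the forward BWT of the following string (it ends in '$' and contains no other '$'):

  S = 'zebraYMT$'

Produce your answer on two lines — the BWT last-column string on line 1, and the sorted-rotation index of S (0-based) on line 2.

Answer: TYMarezb$
8

Derivation:
All 9 rotations (rotation i = S[i:]+S[:i]):
  rot[0] = zebraYMT$
  rot[1] = ebraYMT$z
  rot[2] = braYMT$ze
  rot[3] = raYMT$zeb
  rot[4] = aYMT$zebr
  rot[5] = YMT$zebra
  rot[6] = MT$zebraY
  rot[7] = T$zebraYM
  rot[8] = $zebraYMT
Sorted (with $ < everything):
  sorted[0] = $zebraYMT  (last char: 'T')
  sorted[1] = MT$zebraY  (last char: 'Y')
  sorted[2] = T$zebraYM  (last char: 'M')
  sorted[3] = YMT$zebra  (last char: 'a')
  sorted[4] = aYMT$zebr  (last char: 'r')
  sorted[5] = braYMT$ze  (last char: 'e')
  sorted[6] = ebraYMT$z  (last char: 'z')
  sorted[7] = raYMT$zeb  (last char: 'b')
  sorted[8] = zebraYMT$  (last char: '$')
Last column: TYMarezb$
Original string S is at sorted index 8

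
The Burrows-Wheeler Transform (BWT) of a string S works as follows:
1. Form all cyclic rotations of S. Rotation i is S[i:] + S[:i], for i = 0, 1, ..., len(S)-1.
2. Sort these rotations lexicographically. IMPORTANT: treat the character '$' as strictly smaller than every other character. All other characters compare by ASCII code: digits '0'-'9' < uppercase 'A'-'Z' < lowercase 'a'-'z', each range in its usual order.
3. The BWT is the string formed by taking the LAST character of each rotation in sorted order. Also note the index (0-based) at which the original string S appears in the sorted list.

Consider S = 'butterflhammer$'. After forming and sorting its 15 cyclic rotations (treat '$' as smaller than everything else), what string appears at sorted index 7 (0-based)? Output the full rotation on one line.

All 15 rotations (rotation i = S[i:]+S[:i]):
  rot[0] = butterflhammer$
  rot[1] = utterflhammer$b
  rot[2] = tterflhammer$bu
  rot[3] = terflhammer$but
  rot[4] = erflhammer$butt
  rot[5] = rflhammer$butte
  rot[6] = flhammer$butter
  rot[7] = lhammer$butterf
  rot[8] = hammer$butterfl
  rot[9] = ammer$butterflh
  rot[10] = mmer$butterflha
  rot[11] = mer$butterflham
  rot[12] = er$butterflhamm
  rot[13] = r$butterflhamme
  rot[14] = $butterflhammer
Sorted (with $ < everything):
  sorted[0] = $butterflhammer
  sorted[1] = ammer$butterflh
  sorted[2] = butterflhammer$
  sorted[3] = er$butterflhamm
  sorted[4] = erflhammer$butt
  sorted[5] = flhammer$butter
  sorted[6] = hammer$butterfl
  sorted[7] = lhammer$butterf
  sorted[8] = mer$butterflham
  sorted[9] = mmer$butterflha
  sorted[10] = r$butterflhamme
  sorted[11] = rflhammer$butte
  sorted[12] = terflhammer$but
  sorted[13] = tterflhammer$bu
  sorted[14] = utterflhammer$b
sorted[7] = lhammer$butterf

Answer: lhammer$butterf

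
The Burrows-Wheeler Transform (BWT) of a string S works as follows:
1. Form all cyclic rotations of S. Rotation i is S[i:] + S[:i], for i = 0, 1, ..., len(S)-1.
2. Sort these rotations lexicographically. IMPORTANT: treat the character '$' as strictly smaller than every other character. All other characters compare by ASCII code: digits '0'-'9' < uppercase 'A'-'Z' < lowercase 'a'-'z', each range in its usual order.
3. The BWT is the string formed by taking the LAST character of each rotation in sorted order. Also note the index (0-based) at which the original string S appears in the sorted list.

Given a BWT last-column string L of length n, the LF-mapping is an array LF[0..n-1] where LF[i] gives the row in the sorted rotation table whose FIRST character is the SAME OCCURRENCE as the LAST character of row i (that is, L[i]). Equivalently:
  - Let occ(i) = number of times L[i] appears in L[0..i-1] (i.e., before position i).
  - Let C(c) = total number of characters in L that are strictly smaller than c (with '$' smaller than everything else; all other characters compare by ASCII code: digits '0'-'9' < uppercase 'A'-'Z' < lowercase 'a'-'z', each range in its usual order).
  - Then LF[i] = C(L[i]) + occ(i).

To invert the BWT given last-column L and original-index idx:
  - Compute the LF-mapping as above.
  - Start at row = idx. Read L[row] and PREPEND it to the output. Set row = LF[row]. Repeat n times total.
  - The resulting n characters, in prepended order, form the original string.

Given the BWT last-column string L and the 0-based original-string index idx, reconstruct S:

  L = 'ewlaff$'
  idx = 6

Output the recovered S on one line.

Answer: waffle$

Derivation:
LF mapping: 2 6 5 1 3 4 0
Walk LF starting at row 6, prepending L[row]:
  step 1: row=6, L[6]='$', prepend. Next row=LF[6]=0
  step 2: row=0, L[0]='e', prepend. Next row=LF[0]=2
  step 3: row=2, L[2]='l', prepend. Next row=LF[2]=5
  step 4: row=5, L[5]='f', prepend. Next row=LF[5]=4
  step 5: row=4, L[4]='f', prepend. Next row=LF[4]=3
  step 6: row=3, L[3]='a', prepend. Next row=LF[3]=1
  step 7: row=1, L[1]='w', prepend. Next row=LF[1]=6
Reversed output: waffle$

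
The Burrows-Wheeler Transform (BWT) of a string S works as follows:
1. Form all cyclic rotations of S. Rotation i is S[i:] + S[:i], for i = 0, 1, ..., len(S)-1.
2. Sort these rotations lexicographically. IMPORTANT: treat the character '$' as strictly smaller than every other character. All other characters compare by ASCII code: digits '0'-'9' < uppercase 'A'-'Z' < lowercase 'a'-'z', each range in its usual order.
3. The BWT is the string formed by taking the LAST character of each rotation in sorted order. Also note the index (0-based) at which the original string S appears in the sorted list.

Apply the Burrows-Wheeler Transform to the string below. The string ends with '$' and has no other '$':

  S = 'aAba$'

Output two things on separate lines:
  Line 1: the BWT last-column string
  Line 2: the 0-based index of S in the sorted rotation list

Answer: aab$A
3

Derivation:
All 5 rotations (rotation i = S[i:]+S[:i]):
  rot[0] = aAba$
  rot[1] = Aba$a
  rot[2] = ba$aA
  rot[3] = a$aAb
  rot[4] = $aAba
Sorted (with $ < everything):
  sorted[0] = $aAba  (last char: 'a')
  sorted[1] = Aba$a  (last char: 'a')
  sorted[2] = a$aAb  (last char: 'b')
  sorted[3] = aAba$  (last char: '$')
  sorted[4] = ba$aA  (last char: 'A')
Last column: aab$A
Original string S is at sorted index 3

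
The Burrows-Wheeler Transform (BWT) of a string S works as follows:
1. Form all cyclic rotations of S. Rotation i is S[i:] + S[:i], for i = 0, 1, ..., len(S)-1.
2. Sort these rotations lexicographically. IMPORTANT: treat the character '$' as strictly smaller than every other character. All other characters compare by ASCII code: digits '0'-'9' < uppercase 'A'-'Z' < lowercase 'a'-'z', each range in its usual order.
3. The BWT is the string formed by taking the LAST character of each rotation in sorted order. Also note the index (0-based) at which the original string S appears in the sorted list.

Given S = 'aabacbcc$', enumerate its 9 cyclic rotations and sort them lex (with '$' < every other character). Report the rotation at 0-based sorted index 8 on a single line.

All 9 rotations (rotation i = S[i:]+S[:i]):
  rot[0] = aabacbcc$
  rot[1] = abacbcc$a
  rot[2] = bacbcc$aa
  rot[3] = acbcc$aab
  rot[4] = cbcc$aaba
  rot[5] = bcc$aabac
  rot[6] = cc$aabacb
  rot[7] = c$aabacbc
  rot[8] = $aabacbcc
Sorted (with $ < everything):
  sorted[0] = $aabacbcc
  sorted[1] = aabacbcc$
  sorted[2] = abacbcc$a
  sorted[3] = acbcc$aab
  sorted[4] = bacbcc$aa
  sorted[5] = bcc$aabac
  sorted[6] = c$aabacbc
  sorted[7] = cbcc$aaba
  sorted[8] = cc$aabacb
sorted[8] = cc$aabacb

Answer: cc$aabacb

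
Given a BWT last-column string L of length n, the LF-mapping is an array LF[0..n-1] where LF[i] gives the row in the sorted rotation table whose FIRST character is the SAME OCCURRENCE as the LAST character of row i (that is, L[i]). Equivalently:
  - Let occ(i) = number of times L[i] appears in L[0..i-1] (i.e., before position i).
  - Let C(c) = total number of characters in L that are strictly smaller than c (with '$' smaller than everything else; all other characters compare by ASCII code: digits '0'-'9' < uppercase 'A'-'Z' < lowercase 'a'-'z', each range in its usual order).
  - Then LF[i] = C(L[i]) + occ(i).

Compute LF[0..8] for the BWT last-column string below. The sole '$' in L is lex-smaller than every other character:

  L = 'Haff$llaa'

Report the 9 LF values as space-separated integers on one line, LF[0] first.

Answer: 1 2 5 6 0 7 8 3 4

Derivation:
Char counts: '$':1, 'H':1, 'a':3, 'f':2, 'l':2
C (first-col start): C('$')=0, C('H')=1, C('a')=2, C('f')=5, C('l')=7
L[0]='H': occ=0, LF[0]=C('H')+0=1+0=1
L[1]='a': occ=0, LF[1]=C('a')+0=2+0=2
L[2]='f': occ=0, LF[2]=C('f')+0=5+0=5
L[3]='f': occ=1, LF[3]=C('f')+1=5+1=6
L[4]='$': occ=0, LF[4]=C('$')+0=0+0=0
L[5]='l': occ=0, LF[5]=C('l')+0=7+0=7
L[6]='l': occ=1, LF[6]=C('l')+1=7+1=8
L[7]='a': occ=1, LF[7]=C('a')+1=2+1=3
L[8]='a': occ=2, LF[8]=C('a')+2=2+2=4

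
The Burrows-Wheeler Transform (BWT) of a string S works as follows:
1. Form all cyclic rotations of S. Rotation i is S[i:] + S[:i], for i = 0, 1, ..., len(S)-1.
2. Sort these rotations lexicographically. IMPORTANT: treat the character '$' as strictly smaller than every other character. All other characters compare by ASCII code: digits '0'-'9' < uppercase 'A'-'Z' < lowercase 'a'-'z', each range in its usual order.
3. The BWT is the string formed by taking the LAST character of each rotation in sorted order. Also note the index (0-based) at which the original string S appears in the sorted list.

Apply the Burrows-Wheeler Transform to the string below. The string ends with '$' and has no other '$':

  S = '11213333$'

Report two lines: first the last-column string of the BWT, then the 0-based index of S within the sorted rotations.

All 9 rotations (rotation i = S[i:]+S[:i]):
  rot[0] = 11213333$
  rot[1] = 1213333$1
  rot[2] = 213333$11
  rot[3] = 13333$112
  rot[4] = 3333$1121
  rot[5] = 333$11213
  rot[6] = 33$112133
  rot[7] = 3$1121333
  rot[8] = $11213333
Sorted (with $ < everything):
  sorted[0] = $11213333  (last char: '3')
  sorted[1] = 11213333$  (last char: '$')
  sorted[2] = 1213333$1  (last char: '1')
  sorted[3] = 13333$112  (last char: '2')
  sorted[4] = 213333$11  (last char: '1')
  sorted[5] = 3$1121333  (last char: '3')
  sorted[6] = 33$112133  (last char: '3')
  sorted[7] = 333$11213  (last char: '3')
  sorted[8] = 3333$1121  (last char: '1')
Last column: 3$1213331
Original string S is at sorted index 1

Answer: 3$1213331
1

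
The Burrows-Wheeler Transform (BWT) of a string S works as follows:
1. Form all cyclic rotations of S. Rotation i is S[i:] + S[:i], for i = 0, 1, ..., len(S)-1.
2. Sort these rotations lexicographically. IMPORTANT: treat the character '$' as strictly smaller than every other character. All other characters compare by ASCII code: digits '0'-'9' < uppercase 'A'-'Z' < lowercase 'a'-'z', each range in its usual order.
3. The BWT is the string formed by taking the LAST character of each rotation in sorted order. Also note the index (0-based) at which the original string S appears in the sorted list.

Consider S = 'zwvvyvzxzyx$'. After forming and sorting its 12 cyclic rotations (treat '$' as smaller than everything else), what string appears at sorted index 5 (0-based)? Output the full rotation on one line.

Answer: x$zwvvyvzxzy

Derivation:
All 12 rotations (rotation i = S[i:]+S[:i]):
  rot[0] = zwvvyvzxzyx$
  rot[1] = wvvyvzxzyx$z
  rot[2] = vvyvzxzyx$zw
  rot[3] = vyvzxzyx$zwv
  rot[4] = yvzxzyx$zwvv
  rot[5] = vzxzyx$zwvvy
  rot[6] = zxzyx$zwvvyv
  rot[7] = xzyx$zwvvyvz
  rot[8] = zyx$zwvvyvzx
  rot[9] = yx$zwvvyvzxz
  rot[10] = x$zwvvyvzxzy
  rot[11] = $zwvvyvzxzyx
Sorted (with $ < everything):
  sorted[0] = $zwvvyvzxzyx
  sorted[1] = vvyvzxzyx$zw
  sorted[2] = vyvzxzyx$zwv
  sorted[3] = vzxzyx$zwvvy
  sorted[4] = wvvyvzxzyx$z
  sorted[5] = x$zwvvyvzxzy
  sorted[6] = xzyx$zwvvyvz
  sorted[7] = yvzxzyx$zwvv
  sorted[8] = yx$zwvvyvzxz
  sorted[9] = zwvvyvzxzyx$
  sorted[10] = zxzyx$zwvvyv
  sorted[11] = zyx$zwvvyvzx
sorted[5] = x$zwvvyvzxzy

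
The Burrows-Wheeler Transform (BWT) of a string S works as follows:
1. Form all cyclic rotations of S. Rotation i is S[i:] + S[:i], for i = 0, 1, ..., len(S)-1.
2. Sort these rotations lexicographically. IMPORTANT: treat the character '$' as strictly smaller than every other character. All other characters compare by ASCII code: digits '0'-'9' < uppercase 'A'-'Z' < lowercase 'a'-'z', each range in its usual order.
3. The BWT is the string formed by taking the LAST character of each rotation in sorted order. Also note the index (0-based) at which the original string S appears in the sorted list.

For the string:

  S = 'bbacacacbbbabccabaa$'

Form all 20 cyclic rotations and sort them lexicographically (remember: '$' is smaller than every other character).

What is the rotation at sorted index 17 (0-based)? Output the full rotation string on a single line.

All 20 rotations (rotation i = S[i:]+S[:i]):
  rot[0] = bbacacacbbbabccabaa$
  rot[1] = bacacacbbbabccabaa$b
  rot[2] = acacacbbbabccabaa$bb
  rot[3] = cacacbbbabccabaa$bba
  rot[4] = acacbbbabccabaa$bbac
  rot[5] = cacbbbabccabaa$bbaca
  rot[6] = acbbbabccabaa$bbacac
  rot[7] = cbbbabccabaa$bbacaca
  rot[8] = bbbabccabaa$bbacacac
  rot[9] = bbabccabaa$bbacacacb
  rot[10] = babccabaa$bbacacacbb
  rot[11] = abccabaa$bbacacacbbb
  rot[12] = bccabaa$bbacacacbbba
  rot[13] = ccabaa$bbacacacbbbab
  rot[14] = cabaa$bbacacacbbbabc
  rot[15] = abaa$bbacacacbbbabcc
  rot[16] = baa$bbacacacbbbabcca
  rot[17] = aa$bbacacacbbbabccab
  rot[18] = a$bbacacacbbbabccaba
  rot[19] = $bbacacacbbbabccabaa
Sorted (with $ < everything):
  sorted[0] = $bbacacacbbbabccabaa
  sorted[1] = a$bbacacacbbbabccaba
  sorted[2] = aa$bbacacacbbbabccab
  sorted[3] = abaa$bbacacacbbbabcc
  sorted[4] = abccabaa$bbacacacbbb
  sorted[5] = acacacbbbabccabaa$bb
  sorted[6] = acacbbbabccabaa$bbac
  sorted[7] = acbbbabccabaa$bbacac
  sorted[8] = baa$bbacacacbbbabcca
  sorted[9] = babccabaa$bbacacacbb
  sorted[10] = bacacacbbbabccabaa$b
  sorted[11] = bbabccabaa$bbacacacb
  sorted[12] = bbacacacbbbabccabaa$
  sorted[13] = bbbabccabaa$bbacacac
  sorted[14] = bccabaa$bbacacacbbba
  sorted[15] = cabaa$bbacacacbbbabc
  sorted[16] = cacacbbbabccabaa$bba
  sorted[17] = cacbbbabccabaa$bbaca
  sorted[18] = cbbbabccabaa$bbacaca
  sorted[19] = ccabaa$bbacacacbbbab
sorted[17] = cacbbbabccabaa$bbaca

Answer: cacbbbabccabaa$bbaca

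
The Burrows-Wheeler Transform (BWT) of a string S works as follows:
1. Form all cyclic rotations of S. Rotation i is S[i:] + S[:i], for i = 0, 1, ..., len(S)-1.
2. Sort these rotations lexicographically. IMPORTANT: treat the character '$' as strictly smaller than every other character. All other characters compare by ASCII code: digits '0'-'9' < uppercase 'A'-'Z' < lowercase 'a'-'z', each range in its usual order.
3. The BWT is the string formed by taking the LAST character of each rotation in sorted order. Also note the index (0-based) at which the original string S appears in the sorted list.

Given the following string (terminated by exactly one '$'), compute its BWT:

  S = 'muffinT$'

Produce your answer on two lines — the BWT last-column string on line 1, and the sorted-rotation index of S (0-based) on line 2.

All 8 rotations (rotation i = S[i:]+S[:i]):
  rot[0] = muffinT$
  rot[1] = uffinT$m
  rot[2] = ffinT$mu
  rot[3] = finT$muf
  rot[4] = inT$muff
  rot[5] = nT$muffi
  rot[6] = T$muffin
  rot[7] = $muffinT
Sorted (with $ < everything):
  sorted[0] = $muffinT  (last char: 'T')
  sorted[1] = T$muffin  (last char: 'n')
  sorted[2] = ffinT$mu  (last char: 'u')
  sorted[3] = finT$muf  (last char: 'f')
  sorted[4] = inT$muff  (last char: 'f')
  sorted[5] = muffinT$  (last char: '$')
  sorted[6] = nT$muffi  (last char: 'i')
  sorted[7] = uffinT$m  (last char: 'm')
Last column: Tnuff$im
Original string S is at sorted index 5

Answer: Tnuff$im
5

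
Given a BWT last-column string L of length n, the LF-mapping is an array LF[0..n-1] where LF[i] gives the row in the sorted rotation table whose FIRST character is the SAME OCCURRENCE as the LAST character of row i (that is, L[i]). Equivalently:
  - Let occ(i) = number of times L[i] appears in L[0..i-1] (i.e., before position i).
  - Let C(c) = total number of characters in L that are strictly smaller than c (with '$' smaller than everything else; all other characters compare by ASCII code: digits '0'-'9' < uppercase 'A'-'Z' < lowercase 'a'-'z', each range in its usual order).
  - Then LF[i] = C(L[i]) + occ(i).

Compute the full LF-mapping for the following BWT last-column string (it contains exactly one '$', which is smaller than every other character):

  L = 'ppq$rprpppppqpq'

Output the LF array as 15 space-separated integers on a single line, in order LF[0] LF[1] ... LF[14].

Char counts: '$':1, 'p':9, 'q':3, 'r':2
C (first-col start): C('$')=0, C('p')=1, C('q')=10, C('r')=13
L[0]='p': occ=0, LF[0]=C('p')+0=1+0=1
L[1]='p': occ=1, LF[1]=C('p')+1=1+1=2
L[2]='q': occ=0, LF[2]=C('q')+0=10+0=10
L[3]='$': occ=0, LF[3]=C('$')+0=0+0=0
L[4]='r': occ=0, LF[4]=C('r')+0=13+0=13
L[5]='p': occ=2, LF[5]=C('p')+2=1+2=3
L[6]='r': occ=1, LF[6]=C('r')+1=13+1=14
L[7]='p': occ=3, LF[7]=C('p')+3=1+3=4
L[8]='p': occ=4, LF[8]=C('p')+4=1+4=5
L[9]='p': occ=5, LF[9]=C('p')+5=1+5=6
L[10]='p': occ=6, LF[10]=C('p')+6=1+6=7
L[11]='p': occ=7, LF[11]=C('p')+7=1+7=8
L[12]='q': occ=1, LF[12]=C('q')+1=10+1=11
L[13]='p': occ=8, LF[13]=C('p')+8=1+8=9
L[14]='q': occ=2, LF[14]=C('q')+2=10+2=12

Answer: 1 2 10 0 13 3 14 4 5 6 7 8 11 9 12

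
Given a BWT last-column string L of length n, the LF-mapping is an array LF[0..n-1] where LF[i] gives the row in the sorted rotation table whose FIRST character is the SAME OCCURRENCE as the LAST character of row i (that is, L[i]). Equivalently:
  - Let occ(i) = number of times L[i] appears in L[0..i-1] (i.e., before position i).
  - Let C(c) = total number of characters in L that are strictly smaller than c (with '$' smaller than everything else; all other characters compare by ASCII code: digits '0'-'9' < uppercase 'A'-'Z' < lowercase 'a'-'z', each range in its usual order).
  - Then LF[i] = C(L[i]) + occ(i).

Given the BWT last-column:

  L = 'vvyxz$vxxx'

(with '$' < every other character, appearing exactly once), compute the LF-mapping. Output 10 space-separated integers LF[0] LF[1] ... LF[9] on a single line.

Char counts: '$':1, 'v':3, 'x':4, 'y':1, 'z':1
C (first-col start): C('$')=0, C('v')=1, C('x')=4, C('y')=8, C('z')=9
L[0]='v': occ=0, LF[0]=C('v')+0=1+0=1
L[1]='v': occ=1, LF[1]=C('v')+1=1+1=2
L[2]='y': occ=0, LF[2]=C('y')+0=8+0=8
L[3]='x': occ=0, LF[3]=C('x')+0=4+0=4
L[4]='z': occ=0, LF[4]=C('z')+0=9+0=9
L[5]='$': occ=0, LF[5]=C('$')+0=0+0=0
L[6]='v': occ=2, LF[6]=C('v')+2=1+2=3
L[7]='x': occ=1, LF[7]=C('x')+1=4+1=5
L[8]='x': occ=2, LF[8]=C('x')+2=4+2=6
L[9]='x': occ=3, LF[9]=C('x')+3=4+3=7

Answer: 1 2 8 4 9 0 3 5 6 7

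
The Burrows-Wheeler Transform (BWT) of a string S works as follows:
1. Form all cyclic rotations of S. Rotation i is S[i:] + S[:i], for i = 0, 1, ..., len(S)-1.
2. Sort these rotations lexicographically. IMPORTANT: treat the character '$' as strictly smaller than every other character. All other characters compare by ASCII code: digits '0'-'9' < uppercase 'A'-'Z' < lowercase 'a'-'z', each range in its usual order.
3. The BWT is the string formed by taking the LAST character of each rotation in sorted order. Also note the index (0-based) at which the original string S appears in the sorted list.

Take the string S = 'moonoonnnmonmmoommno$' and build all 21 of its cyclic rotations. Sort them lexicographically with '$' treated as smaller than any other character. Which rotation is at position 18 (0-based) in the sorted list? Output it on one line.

Answer: oommno$moonoonnnmonmm

Derivation:
All 21 rotations (rotation i = S[i:]+S[:i]):
  rot[0] = moonoonnnmonmmoommno$
  rot[1] = oonoonnnmonmmoommno$m
  rot[2] = onoonnnmonmmoommno$mo
  rot[3] = noonnnmonmmoommno$moo
  rot[4] = oonnnmonmmoommno$moon
  rot[5] = onnnmonmmoommno$moono
  rot[6] = nnnmonmmoommno$moonoo
  rot[7] = nnmonmmoommno$moonoon
  rot[8] = nmonmmoommno$moonoonn
  rot[9] = monmmoommno$moonoonnn
  rot[10] = onmmoommno$moonoonnnm
  rot[11] = nmmoommno$moonoonnnmo
  rot[12] = mmoommno$moonoonnnmon
  rot[13] = moommno$moonoonnnmonm
  rot[14] = oommno$moonoonnnmonmm
  rot[15] = ommno$moonoonnnmonmmo
  rot[16] = mmno$moonoonnnmonmmoo
  rot[17] = mno$moonoonnnmonmmoom
  rot[18] = no$moonoonnnmonmmoomm
  rot[19] = o$moonoonnnmonmmoommn
  rot[20] = $moonoonnnmonmmoommno
Sorted (with $ < everything):
  sorted[0] = $moonoonnnmonmmoommno
  sorted[1] = mmno$moonoonnnmonmmoo
  sorted[2] = mmoommno$moonoonnnmon
  sorted[3] = mno$moonoonnnmonmmoom
  sorted[4] = monmmoommno$moonoonnn
  sorted[5] = moommno$moonoonnnmonm
  sorted[6] = moonoonnnmonmmoommno$
  sorted[7] = nmmoommno$moonoonnnmo
  sorted[8] = nmonmmoommno$moonoonn
  sorted[9] = nnmonmmoommno$moonoon
  sorted[10] = nnnmonmmoommno$moonoo
  sorted[11] = no$moonoonnnmonmmoomm
  sorted[12] = noonnnmonmmoommno$moo
  sorted[13] = o$moonoonnnmonmmoommn
  sorted[14] = ommno$moonoonnnmonmmo
  sorted[15] = onmmoommno$moonoonnnm
  sorted[16] = onnnmonmmoommno$moono
  sorted[17] = onoonnnmonmmoommno$mo
  sorted[18] = oommno$moonoonnnmonmm
  sorted[19] = oonnnmonmmoommno$moon
  sorted[20] = oonoonnnmonmmoommno$m
sorted[18] = oommno$moonoonnnmonmm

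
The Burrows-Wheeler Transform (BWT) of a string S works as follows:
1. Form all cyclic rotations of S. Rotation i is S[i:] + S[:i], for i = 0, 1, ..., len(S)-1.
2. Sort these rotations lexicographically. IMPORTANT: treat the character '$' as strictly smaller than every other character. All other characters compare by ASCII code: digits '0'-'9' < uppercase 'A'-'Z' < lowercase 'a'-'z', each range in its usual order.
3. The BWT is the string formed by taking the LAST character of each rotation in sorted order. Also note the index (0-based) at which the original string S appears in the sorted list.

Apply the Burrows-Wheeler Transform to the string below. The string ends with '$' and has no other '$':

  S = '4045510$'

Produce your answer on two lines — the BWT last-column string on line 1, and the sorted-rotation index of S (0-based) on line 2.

All 8 rotations (rotation i = S[i:]+S[:i]):
  rot[0] = 4045510$
  rot[1] = 045510$4
  rot[2] = 45510$40
  rot[3] = 5510$404
  rot[4] = 510$4045
  rot[5] = 10$40455
  rot[6] = 0$404551
  rot[7] = $4045510
Sorted (with $ < everything):
  sorted[0] = $4045510  (last char: '0')
  sorted[1] = 0$404551  (last char: '1')
  sorted[2] = 045510$4  (last char: '4')
  sorted[3] = 10$40455  (last char: '5')
  sorted[4] = 4045510$  (last char: '$')
  sorted[5] = 45510$40  (last char: '0')
  sorted[6] = 510$4045  (last char: '5')
  sorted[7] = 5510$404  (last char: '4')
Last column: 0145$054
Original string S is at sorted index 4

Answer: 0145$054
4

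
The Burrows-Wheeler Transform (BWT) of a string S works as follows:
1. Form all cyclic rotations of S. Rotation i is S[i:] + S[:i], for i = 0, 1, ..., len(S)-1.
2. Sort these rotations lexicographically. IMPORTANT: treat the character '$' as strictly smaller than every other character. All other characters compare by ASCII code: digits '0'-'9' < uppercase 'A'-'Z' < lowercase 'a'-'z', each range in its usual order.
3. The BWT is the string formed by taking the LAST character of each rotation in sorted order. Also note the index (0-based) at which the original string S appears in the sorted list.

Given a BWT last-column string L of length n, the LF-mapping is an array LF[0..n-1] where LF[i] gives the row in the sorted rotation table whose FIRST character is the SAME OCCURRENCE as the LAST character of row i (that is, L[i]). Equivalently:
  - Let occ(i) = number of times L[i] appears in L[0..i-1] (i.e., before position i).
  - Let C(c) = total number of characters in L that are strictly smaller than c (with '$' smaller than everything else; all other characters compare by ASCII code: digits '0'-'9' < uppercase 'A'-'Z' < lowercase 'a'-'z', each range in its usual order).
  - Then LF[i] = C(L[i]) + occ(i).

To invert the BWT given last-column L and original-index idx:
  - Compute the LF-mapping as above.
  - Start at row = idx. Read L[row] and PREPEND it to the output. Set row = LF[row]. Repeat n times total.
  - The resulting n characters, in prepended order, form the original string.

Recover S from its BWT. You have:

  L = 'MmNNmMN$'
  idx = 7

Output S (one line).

LF mapping: 1 6 3 4 7 2 5 0
Walk LF starting at row 7, prepending L[row]:
  step 1: row=7, L[7]='$', prepend. Next row=LF[7]=0
  step 2: row=0, L[0]='M', prepend. Next row=LF[0]=1
  step 3: row=1, L[1]='m', prepend. Next row=LF[1]=6
  step 4: row=6, L[6]='N', prepend. Next row=LF[6]=5
  step 5: row=5, L[5]='M', prepend. Next row=LF[5]=2
  step 6: row=2, L[2]='N', prepend. Next row=LF[2]=3
  step 7: row=3, L[3]='N', prepend. Next row=LF[3]=4
  step 8: row=4, L[4]='m', prepend. Next row=LF[4]=7
Reversed output: mNNMNmM$

Answer: mNNMNmM$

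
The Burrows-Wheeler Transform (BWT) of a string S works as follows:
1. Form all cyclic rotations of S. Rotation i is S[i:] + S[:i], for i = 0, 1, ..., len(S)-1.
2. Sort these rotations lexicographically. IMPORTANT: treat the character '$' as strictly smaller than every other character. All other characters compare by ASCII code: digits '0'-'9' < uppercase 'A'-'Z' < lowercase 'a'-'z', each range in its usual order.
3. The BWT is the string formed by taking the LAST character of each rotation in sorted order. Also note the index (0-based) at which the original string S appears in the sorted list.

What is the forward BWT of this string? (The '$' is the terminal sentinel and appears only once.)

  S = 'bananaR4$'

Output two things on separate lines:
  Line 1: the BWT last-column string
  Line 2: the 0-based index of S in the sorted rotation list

Answer: 4Rannb$aa
6

Derivation:
All 9 rotations (rotation i = S[i:]+S[:i]):
  rot[0] = bananaR4$
  rot[1] = ananaR4$b
  rot[2] = nanaR4$ba
  rot[3] = anaR4$ban
  rot[4] = naR4$bana
  rot[5] = aR4$banan
  rot[6] = R4$banana
  rot[7] = 4$bananaR
  rot[8] = $bananaR4
Sorted (with $ < everything):
  sorted[0] = $bananaR4  (last char: '4')
  sorted[1] = 4$bananaR  (last char: 'R')
  sorted[2] = R4$banana  (last char: 'a')
  sorted[3] = aR4$banan  (last char: 'n')
  sorted[4] = anaR4$ban  (last char: 'n')
  sorted[5] = ananaR4$b  (last char: 'b')
  sorted[6] = bananaR4$  (last char: '$')
  sorted[7] = naR4$bana  (last char: 'a')
  sorted[8] = nanaR4$ba  (last char: 'a')
Last column: 4Rannb$aa
Original string S is at sorted index 6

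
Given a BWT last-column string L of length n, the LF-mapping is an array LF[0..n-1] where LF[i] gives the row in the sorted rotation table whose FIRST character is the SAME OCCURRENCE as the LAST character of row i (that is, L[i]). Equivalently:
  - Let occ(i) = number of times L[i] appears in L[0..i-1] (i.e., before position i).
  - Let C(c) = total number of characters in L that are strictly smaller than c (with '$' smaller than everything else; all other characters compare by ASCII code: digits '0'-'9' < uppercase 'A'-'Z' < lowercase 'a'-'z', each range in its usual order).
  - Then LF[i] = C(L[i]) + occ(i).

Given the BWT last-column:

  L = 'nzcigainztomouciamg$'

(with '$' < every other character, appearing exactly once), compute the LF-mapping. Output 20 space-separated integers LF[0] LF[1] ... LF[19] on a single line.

Char counts: '$':1, 'a':2, 'c':2, 'g':2, 'i':3, 'm':2, 'n':2, 'o':2, 't':1, 'u':1, 'z':2
C (first-col start): C('$')=0, C('a')=1, C('c')=3, C('g')=5, C('i')=7, C('m')=10, C('n')=12, C('o')=14, C('t')=16, C('u')=17, C('z')=18
L[0]='n': occ=0, LF[0]=C('n')+0=12+0=12
L[1]='z': occ=0, LF[1]=C('z')+0=18+0=18
L[2]='c': occ=0, LF[2]=C('c')+0=3+0=3
L[3]='i': occ=0, LF[3]=C('i')+0=7+0=7
L[4]='g': occ=0, LF[4]=C('g')+0=5+0=5
L[5]='a': occ=0, LF[5]=C('a')+0=1+0=1
L[6]='i': occ=1, LF[6]=C('i')+1=7+1=8
L[7]='n': occ=1, LF[7]=C('n')+1=12+1=13
L[8]='z': occ=1, LF[8]=C('z')+1=18+1=19
L[9]='t': occ=0, LF[9]=C('t')+0=16+0=16
L[10]='o': occ=0, LF[10]=C('o')+0=14+0=14
L[11]='m': occ=0, LF[11]=C('m')+0=10+0=10
L[12]='o': occ=1, LF[12]=C('o')+1=14+1=15
L[13]='u': occ=0, LF[13]=C('u')+0=17+0=17
L[14]='c': occ=1, LF[14]=C('c')+1=3+1=4
L[15]='i': occ=2, LF[15]=C('i')+2=7+2=9
L[16]='a': occ=1, LF[16]=C('a')+1=1+1=2
L[17]='m': occ=1, LF[17]=C('m')+1=10+1=11
L[18]='g': occ=1, LF[18]=C('g')+1=5+1=6
L[19]='$': occ=0, LF[19]=C('$')+0=0+0=0

Answer: 12 18 3 7 5 1 8 13 19 16 14 10 15 17 4 9 2 11 6 0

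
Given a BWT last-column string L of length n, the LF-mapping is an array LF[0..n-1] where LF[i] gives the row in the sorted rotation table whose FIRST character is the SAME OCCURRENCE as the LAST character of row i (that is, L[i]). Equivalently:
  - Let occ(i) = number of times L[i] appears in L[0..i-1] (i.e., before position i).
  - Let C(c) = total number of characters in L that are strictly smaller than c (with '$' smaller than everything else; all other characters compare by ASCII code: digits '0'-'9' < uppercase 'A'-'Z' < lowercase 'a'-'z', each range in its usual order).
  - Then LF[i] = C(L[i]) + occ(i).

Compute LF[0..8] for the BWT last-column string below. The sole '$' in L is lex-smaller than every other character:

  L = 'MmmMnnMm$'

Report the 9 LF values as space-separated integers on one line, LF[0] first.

Answer: 1 4 5 2 7 8 3 6 0

Derivation:
Char counts: '$':1, 'M':3, 'm':3, 'n':2
C (first-col start): C('$')=0, C('M')=1, C('m')=4, C('n')=7
L[0]='M': occ=0, LF[0]=C('M')+0=1+0=1
L[1]='m': occ=0, LF[1]=C('m')+0=4+0=4
L[2]='m': occ=1, LF[2]=C('m')+1=4+1=5
L[3]='M': occ=1, LF[3]=C('M')+1=1+1=2
L[4]='n': occ=0, LF[4]=C('n')+0=7+0=7
L[5]='n': occ=1, LF[5]=C('n')+1=7+1=8
L[6]='M': occ=2, LF[6]=C('M')+2=1+2=3
L[7]='m': occ=2, LF[7]=C('m')+2=4+2=6
L[8]='$': occ=0, LF[8]=C('$')+0=0+0=0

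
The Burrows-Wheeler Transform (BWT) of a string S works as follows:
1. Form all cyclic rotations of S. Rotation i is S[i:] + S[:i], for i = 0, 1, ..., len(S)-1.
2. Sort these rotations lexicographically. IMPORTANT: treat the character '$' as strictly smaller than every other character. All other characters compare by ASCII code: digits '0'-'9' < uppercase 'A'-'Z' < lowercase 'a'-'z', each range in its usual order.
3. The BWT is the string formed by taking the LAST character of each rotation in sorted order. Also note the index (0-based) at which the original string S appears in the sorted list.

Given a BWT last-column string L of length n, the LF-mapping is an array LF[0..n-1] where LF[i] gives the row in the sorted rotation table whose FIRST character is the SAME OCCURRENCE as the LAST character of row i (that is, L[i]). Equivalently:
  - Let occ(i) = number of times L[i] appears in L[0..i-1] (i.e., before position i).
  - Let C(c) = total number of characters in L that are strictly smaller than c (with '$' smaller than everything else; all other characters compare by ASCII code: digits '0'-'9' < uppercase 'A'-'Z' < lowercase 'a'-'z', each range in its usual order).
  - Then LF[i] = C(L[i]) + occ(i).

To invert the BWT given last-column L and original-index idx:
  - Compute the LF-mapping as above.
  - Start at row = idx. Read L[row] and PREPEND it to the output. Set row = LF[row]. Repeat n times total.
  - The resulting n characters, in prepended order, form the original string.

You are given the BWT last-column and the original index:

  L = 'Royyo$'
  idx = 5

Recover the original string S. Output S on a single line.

LF mapping: 1 2 4 5 3 0
Walk LF starting at row 5, prepending L[row]:
  step 1: row=5, L[5]='$', prepend. Next row=LF[5]=0
  step 2: row=0, L[0]='R', prepend. Next row=LF[0]=1
  step 3: row=1, L[1]='o', prepend. Next row=LF[1]=2
  step 4: row=2, L[2]='y', prepend. Next row=LF[2]=4
  step 5: row=4, L[4]='o', prepend. Next row=LF[4]=3
  step 6: row=3, L[3]='y', prepend. Next row=LF[3]=5
Reversed output: yoyoR$

Answer: yoyoR$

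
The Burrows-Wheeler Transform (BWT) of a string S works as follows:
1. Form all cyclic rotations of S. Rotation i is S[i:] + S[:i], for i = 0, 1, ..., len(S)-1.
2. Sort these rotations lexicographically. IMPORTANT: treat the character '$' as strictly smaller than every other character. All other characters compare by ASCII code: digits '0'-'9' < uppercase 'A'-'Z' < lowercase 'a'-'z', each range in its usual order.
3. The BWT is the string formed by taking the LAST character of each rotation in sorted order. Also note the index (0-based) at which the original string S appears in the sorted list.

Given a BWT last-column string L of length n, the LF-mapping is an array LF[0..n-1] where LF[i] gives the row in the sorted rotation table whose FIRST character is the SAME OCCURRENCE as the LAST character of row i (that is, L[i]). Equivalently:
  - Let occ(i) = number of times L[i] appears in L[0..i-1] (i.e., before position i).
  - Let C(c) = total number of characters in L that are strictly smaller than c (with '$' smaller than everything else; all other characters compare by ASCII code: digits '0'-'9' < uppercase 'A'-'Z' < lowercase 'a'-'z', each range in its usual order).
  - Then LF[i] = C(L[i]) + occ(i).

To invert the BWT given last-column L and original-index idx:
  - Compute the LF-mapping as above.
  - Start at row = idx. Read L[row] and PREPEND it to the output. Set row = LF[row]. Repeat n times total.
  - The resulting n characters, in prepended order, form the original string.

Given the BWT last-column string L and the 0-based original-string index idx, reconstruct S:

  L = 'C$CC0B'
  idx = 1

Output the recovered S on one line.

Answer: 0CBCC$

Derivation:
LF mapping: 3 0 4 5 1 2
Walk LF starting at row 1, prepending L[row]:
  step 1: row=1, L[1]='$', prepend. Next row=LF[1]=0
  step 2: row=0, L[0]='C', prepend. Next row=LF[0]=3
  step 3: row=3, L[3]='C', prepend. Next row=LF[3]=5
  step 4: row=5, L[5]='B', prepend. Next row=LF[5]=2
  step 5: row=2, L[2]='C', prepend. Next row=LF[2]=4
  step 6: row=4, L[4]='0', prepend. Next row=LF[4]=1
Reversed output: 0CBCC$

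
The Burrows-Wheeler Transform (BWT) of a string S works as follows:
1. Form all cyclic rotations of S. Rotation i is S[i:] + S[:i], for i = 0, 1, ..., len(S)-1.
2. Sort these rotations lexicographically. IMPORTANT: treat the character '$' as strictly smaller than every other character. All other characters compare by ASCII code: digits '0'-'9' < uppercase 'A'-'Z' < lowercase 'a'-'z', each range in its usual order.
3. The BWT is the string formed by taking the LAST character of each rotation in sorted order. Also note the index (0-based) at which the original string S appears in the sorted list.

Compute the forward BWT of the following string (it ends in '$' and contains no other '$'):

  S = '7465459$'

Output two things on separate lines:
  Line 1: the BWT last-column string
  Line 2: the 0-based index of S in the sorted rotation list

All 8 rotations (rotation i = S[i:]+S[:i]):
  rot[0] = 7465459$
  rot[1] = 465459$7
  rot[2] = 65459$74
  rot[3] = 5459$746
  rot[4] = 459$7465
  rot[5] = 59$74654
  rot[6] = 9$746545
  rot[7] = $7465459
Sorted (with $ < everything):
  sorted[0] = $7465459  (last char: '9')
  sorted[1] = 459$7465  (last char: '5')
  sorted[2] = 465459$7  (last char: '7')
  sorted[3] = 5459$746  (last char: '6')
  sorted[4] = 59$74654  (last char: '4')
  sorted[5] = 65459$74  (last char: '4')
  sorted[6] = 7465459$  (last char: '$')
  sorted[7] = 9$746545  (last char: '5')
Last column: 957644$5
Original string S is at sorted index 6

Answer: 957644$5
6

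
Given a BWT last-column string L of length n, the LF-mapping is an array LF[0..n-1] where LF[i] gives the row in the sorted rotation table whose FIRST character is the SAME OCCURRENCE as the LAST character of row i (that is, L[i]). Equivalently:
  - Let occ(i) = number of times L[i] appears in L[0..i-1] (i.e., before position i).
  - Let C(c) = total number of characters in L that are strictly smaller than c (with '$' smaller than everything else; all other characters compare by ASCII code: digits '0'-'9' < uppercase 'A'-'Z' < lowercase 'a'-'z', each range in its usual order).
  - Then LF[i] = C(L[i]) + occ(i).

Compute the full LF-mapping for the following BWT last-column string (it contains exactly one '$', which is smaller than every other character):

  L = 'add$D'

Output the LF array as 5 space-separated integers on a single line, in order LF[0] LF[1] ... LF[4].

Answer: 2 3 4 0 1

Derivation:
Char counts: '$':1, 'D':1, 'a':1, 'd':2
C (first-col start): C('$')=0, C('D')=1, C('a')=2, C('d')=3
L[0]='a': occ=0, LF[0]=C('a')+0=2+0=2
L[1]='d': occ=0, LF[1]=C('d')+0=3+0=3
L[2]='d': occ=1, LF[2]=C('d')+1=3+1=4
L[3]='$': occ=0, LF[3]=C('$')+0=0+0=0
L[4]='D': occ=0, LF[4]=C('D')+0=1+0=1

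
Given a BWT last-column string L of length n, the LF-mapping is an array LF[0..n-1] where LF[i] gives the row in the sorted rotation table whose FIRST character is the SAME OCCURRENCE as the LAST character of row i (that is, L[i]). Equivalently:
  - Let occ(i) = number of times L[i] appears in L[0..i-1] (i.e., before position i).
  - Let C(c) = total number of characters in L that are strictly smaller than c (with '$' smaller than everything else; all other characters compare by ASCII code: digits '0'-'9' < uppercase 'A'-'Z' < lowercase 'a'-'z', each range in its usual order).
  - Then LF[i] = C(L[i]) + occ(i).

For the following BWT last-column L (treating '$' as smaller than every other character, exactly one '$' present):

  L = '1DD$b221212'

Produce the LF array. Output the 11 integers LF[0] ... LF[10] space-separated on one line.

Char counts: '$':1, '1':3, '2':4, 'D':2, 'b':1
C (first-col start): C('$')=0, C('1')=1, C('2')=4, C('D')=8, C('b')=10
L[0]='1': occ=0, LF[0]=C('1')+0=1+0=1
L[1]='D': occ=0, LF[1]=C('D')+0=8+0=8
L[2]='D': occ=1, LF[2]=C('D')+1=8+1=9
L[3]='$': occ=0, LF[3]=C('$')+0=0+0=0
L[4]='b': occ=0, LF[4]=C('b')+0=10+0=10
L[5]='2': occ=0, LF[5]=C('2')+0=4+0=4
L[6]='2': occ=1, LF[6]=C('2')+1=4+1=5
L[7]='1': occ=1, LF[7]=C('1')+1=1+1=2
L[8]='2': occ=2, LF[8]=C('2')+2=4+2=6
L[9]='1': occ=2, LF[9]=C('1')+2=1+2=3
L[10]='2': occ=3, LF[10]=C('2')+3=4+3=7

Answer: 1 8 9 0 10 4 5 2 6 3 7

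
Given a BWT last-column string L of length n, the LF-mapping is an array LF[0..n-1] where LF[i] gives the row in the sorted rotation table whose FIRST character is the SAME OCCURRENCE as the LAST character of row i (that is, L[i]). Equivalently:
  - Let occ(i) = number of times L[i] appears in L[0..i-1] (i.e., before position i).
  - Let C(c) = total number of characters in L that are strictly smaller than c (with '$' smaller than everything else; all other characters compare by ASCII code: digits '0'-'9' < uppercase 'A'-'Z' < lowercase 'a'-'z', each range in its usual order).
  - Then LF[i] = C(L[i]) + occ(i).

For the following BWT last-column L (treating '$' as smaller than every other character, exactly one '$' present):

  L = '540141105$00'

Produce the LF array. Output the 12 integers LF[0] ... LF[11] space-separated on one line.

Char counts: '$':1, '0':4, '1':3, '4':2, '5':2
C (first-col start): C('$')=0, C('0')=1, C('1')=5, C('4')=8, C('5')=10
L[0]='5': occ=0, LF[0]=C('5')+0=10+0=10
L[1]='4': occ=0, LF[1]=C('4')+0=8+0=8
L[2]='0': occ=0, LF[2]=C('0')+0=1+0=1
L[3]='1': occ=0, LF[3]=C('1')+0=5+0=5
L[4]='4': occ=1, LF[4]=C('4')+1=8+1=9
L[5]='1': occ=1, LF[5]=C('1')+1=5+1=6
L[6]='1': occ=2, LF[6]=C('1')+2=5+2=7
L[7]='0': occ=1, LF[7]=C('0')+1=1+1=2
L[8]='5': occ=1, LF[8]=C('5')+1=10+1=11
L[9]='$': occ=0, LF[9]=C('$')+0=0+0=0
L[10]='0': occ=2, LF[10]=C('0')+2=1+2=3
L[11]='0': occ=3, LF[11]=C('0')+3=1+3=4

Answer: 10 8 1 5 9 6 7 2 11 0 3 4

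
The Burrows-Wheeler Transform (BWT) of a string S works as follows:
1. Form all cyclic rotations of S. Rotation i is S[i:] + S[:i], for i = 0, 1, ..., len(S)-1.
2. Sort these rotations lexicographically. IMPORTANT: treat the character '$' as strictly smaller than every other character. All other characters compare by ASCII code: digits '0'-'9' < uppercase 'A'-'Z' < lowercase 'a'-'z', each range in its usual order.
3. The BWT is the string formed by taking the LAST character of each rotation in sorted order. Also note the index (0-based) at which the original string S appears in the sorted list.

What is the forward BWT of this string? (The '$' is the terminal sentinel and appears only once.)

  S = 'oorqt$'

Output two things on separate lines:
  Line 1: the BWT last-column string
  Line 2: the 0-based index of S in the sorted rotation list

Answer: t$oroq
1

Derivation:
All 6 rotations (rotation i = S[i:]+S[:i]):
  rot[0] = oorqt$
  rot[1] = orqt$o
  rot[2] = rqt$oo
  rot[3] = qt$oor
  rot[4] = t$oorq
  rot[5] = $oorqt
Sorted (with $ < everything):
  sorted[0] = $oorqt  (last char: 't')
  sorted[1] = oorqt$  (last char: '$')
  sorted[2] = orqt$o  (last char: 'o')
  sorted[3] = qt$oor  (last char: 'r')
  sorted[4] = rqt$oo  (last char: 'o')
  sorted[5] = t$oorq  (last char: 'q')
Last column: t$oroq
Original string S is at sorted index 1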